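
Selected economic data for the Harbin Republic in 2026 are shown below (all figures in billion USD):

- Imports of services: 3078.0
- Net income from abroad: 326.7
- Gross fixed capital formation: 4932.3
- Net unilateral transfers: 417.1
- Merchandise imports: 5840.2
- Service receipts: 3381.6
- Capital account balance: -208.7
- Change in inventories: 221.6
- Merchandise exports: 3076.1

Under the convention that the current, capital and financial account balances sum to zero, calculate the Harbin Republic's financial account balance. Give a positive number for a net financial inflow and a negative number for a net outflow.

1925.4

Goods balance = 3076.1 - 5840.2 = -2764.1
Services balance = 3381.6 - 3078.0 = 303.6
Trade balance (goods + services) = -2764.1 + 303.6 = -2460.5
Net primary income = 326.7
Net secondary income = 417.1
Current account = -2460.5 + 326.7 + 417.1 = -1716.7
Financial account = -(-1716.7 + (-208.7)) = 1925.4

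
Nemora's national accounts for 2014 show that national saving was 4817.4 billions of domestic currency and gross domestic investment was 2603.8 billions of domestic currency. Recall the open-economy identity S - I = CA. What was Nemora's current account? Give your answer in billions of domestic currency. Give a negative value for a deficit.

2213.6

S - I = CA (net lending to the rest of the world).
CA = S - I = 4817.4 - 2603.8 = 2213.6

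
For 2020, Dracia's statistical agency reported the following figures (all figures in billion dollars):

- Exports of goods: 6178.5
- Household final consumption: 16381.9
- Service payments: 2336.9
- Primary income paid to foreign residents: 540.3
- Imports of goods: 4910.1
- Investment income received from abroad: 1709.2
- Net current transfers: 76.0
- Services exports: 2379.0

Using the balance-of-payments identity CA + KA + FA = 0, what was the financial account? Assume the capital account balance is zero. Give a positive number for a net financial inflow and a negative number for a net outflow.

Goods balance = 6178.5 - 4910.1 = 1268.4
Services balance = 2379.0 - 2336.9 = 42.1
Trade balance (goods + services) = 1268.4 + 42.1 = 1310.5
Net primary income = 1709.2 - 540.3 = 1168.9
Net secondary income = 76.0
Current account = 1310.5 + 1168.9 + 76.0 = 2555.4
Financial account = -(2555.4) = -2555.4

-2555.4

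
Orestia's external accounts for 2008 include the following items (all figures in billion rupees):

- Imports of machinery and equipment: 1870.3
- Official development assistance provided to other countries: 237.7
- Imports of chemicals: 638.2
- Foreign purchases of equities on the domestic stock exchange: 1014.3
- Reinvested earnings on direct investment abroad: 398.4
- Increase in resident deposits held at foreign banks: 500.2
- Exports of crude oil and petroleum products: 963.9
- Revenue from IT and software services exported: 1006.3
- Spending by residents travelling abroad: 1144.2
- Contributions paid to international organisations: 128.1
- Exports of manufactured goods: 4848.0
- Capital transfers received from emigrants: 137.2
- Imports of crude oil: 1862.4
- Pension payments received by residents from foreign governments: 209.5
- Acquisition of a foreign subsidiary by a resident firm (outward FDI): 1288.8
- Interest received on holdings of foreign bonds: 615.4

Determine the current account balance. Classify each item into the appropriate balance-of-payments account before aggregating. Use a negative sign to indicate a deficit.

2160.6

Goods: 963.9 - 638.2 + 4848.0 - 1862.4 - 1870.3 = 1441.0
Services: 1006.3 - 1144.2 = -137.9
Primary income: 615.4 + 398.4 = 1013.8
Secondary income: -237.7 + 209.5 - 128.1 = -156.3
Current account = 1441.0 + (-137.9) + 1013.8 + (-156.3) = 2160.6
(Excluded from the current account — financial account: foreign purchases of equities on the domestic stock exchange 1014.3, increase in resident deposits held at foreign banks 500.2, acquisition of a foreign subsidiary by a resident firm (outward FDI) 1288.8; capital account: capital transfers received from emigrants 137.2.)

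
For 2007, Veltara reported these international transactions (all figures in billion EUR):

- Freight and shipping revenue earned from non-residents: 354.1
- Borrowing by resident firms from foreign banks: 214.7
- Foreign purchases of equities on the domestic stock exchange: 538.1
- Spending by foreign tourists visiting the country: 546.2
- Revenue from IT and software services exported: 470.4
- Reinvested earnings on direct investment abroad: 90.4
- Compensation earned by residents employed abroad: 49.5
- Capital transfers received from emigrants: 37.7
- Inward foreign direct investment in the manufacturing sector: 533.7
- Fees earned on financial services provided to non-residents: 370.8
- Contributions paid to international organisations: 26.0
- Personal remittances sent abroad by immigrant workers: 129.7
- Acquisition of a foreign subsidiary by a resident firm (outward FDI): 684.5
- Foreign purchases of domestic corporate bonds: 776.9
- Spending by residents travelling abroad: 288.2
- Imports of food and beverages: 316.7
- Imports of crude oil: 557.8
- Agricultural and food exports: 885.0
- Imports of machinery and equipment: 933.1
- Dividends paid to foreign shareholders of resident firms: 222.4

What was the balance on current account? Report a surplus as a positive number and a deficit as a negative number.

Goods: -933.1 + 885.0 - 316.7 - 557.8 = -922.6
Services: -288.2 + 354.1 + 546.2 + 370.8 + 470.4 = 1453.3
Primary income: 49.5 + 90.4 - 222.4 = -82.5
Secondary income: -129.7 - 26.0 = -155.7
Current account = (-922.6) + 1453.3 + (-82.5) + (-155.7) = 292.5
(Excluded from the current account — financial account: borrowing by resident firms from foreign banks 214.7, foreign purchases of equities on the domestic stock exchange 538.1, inward foreign direct investment in the manufacturing sector 533.7, acquisition of a foreign subsidiary by a resident firm (outward FDI) 684.5, foreign purchases of domestic corporate bonds 776.9; capital account: capital transfers received from emigrants 37.7.)

292.5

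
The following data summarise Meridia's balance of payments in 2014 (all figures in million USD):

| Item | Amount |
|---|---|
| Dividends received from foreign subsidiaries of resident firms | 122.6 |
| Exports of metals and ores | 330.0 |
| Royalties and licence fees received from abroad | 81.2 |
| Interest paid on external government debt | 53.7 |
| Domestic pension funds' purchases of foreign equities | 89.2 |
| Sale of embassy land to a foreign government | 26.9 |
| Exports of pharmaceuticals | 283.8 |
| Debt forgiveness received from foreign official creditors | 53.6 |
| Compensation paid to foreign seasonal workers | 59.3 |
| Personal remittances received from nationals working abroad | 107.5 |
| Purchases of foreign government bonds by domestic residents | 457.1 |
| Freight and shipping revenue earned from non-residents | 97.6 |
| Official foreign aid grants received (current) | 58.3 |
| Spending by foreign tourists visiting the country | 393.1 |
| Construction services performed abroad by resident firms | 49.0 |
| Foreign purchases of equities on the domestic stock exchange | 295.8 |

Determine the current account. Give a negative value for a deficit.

1410.1

Goods: 283.8 + 330.0 = 613.8
Services: 81.2 + 49.0 + 393.1 + 97.6 = 620.9
Primary income: -53.7 - 59.3 + 122.6 = 9.6
Secondary income: 107.5 + 58.3 = 165.8
Current account = 613.8 + 620.9 + 9.6 + 165.8 = 1410.1
(Excluded from the current account — financial account: domestic pension funds' purchases of foreign equities 89.2, purchases of foreign government bonds by domestic residents 457.1, foreign purchases of equities on the domestic stock exchange 295.8; capital account: sale of embassy land to a foreign government 26.9, debt forgiveness received from foreign official creditors 53.6.)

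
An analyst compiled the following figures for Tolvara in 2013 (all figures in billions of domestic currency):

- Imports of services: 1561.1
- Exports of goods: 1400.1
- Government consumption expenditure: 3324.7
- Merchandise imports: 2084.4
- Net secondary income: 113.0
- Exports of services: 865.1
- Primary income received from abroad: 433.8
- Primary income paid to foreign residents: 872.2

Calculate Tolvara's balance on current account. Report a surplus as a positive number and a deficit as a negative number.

-1705.7

Goods balance = 1400.1 - 2084.4 = -684.3
Services balance = 865.1 - 1561.1 = -696.0
Trade balance (goods + services) = -684.3 + (-696.0) = -1380.3
Net primary income = 433.8 - 872.2 = -438.4
Net secondary income = 113.0
Current account = -1380.3 + (-438.4) + 113.0 = -1705.7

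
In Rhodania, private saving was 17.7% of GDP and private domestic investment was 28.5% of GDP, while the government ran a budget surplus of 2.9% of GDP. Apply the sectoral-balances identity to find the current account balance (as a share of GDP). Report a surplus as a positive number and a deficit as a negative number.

By the sectoral-balances identity, CA = (S_private - I) + (T - G).
Private balance = 17.7 - 28.5 = -10.8
Government balance (T - G) = 2.9
CA = -10.8 + 2.9 = -7.9

-7.9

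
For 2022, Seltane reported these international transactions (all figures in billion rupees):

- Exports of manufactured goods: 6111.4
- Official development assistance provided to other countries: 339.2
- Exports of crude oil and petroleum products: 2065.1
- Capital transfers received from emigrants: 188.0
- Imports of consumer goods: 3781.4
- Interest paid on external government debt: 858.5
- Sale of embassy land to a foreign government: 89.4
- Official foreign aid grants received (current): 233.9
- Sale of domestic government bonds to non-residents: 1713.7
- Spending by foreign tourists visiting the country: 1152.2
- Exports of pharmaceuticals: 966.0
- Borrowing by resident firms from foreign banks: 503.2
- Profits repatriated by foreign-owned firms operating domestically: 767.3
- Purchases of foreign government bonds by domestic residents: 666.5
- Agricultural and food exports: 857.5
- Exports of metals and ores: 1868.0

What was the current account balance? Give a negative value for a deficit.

Goods: 1868.0 - 3781.4 + 966.0 + 6111.4 + 2065.1 + 857.5 = 8086.6
Services: 1152.2
Primary income: -858.5 - 767.3 = -1625.8
Secondary income: -339.2 + 233.9 = -105.3
Current account = 8086.6 + 1152.2 + (-1625.8) + (-105.3) = 7507.7
(Excluded from the current account — capital account: capital transfers received from emigrants 188.0, sale of embassy land to a foreign government 89.4; financial account: sale of domestic government bonds to non-residents 1713.7, borrowing by resident firms from foreign banks 503.2, purchases of foreign government bonds by domestic residents 666.5.)

7507.7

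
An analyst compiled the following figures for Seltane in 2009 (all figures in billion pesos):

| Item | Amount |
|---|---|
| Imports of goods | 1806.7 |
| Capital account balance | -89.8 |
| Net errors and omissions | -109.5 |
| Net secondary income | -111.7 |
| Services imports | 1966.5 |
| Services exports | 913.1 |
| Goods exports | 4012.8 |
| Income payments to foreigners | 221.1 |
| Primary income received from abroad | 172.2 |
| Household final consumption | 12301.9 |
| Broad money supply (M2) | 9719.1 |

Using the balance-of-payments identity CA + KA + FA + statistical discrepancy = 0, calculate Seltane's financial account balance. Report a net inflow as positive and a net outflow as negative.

-792.8

Goods balance = 4012.8 - 1806.7 = 2206.1
Services balance = 913.1 - 1966.5 = -1053.4
Trade balance (goods + services) = 2206.1 + (-1053.4) = 1152.7
Net primary income = 172.2 - 221.1 = -48.9
Net secondary income = -111.7
Current account = 1152.7 + (-48.9) + (-111.7) = 992.1
Financial account = -(992.1 + (-89.8) + (-109.5)) = -792.8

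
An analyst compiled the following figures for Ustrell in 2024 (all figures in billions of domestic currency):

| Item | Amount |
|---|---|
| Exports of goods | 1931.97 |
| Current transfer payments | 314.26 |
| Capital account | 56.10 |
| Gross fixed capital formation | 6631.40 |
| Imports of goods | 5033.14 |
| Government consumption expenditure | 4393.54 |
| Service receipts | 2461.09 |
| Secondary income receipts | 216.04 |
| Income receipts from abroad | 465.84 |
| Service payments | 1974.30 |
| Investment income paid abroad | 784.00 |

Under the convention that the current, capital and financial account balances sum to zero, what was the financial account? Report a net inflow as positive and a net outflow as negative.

Goods balance = 1931.97 - 5033.14 = -3101.17
Services balance = 2461.09 - 1974.30 = 486.79
Trade balance (goods + services) = -3101.17 + 486.79 = -2614.38
Net primary income = 465.84 - 784.00 = -318.16
Net secondary income = 216.04 - 314.26 = -98.22
Current account = -2614.38 + (-318.16) + (-98.22) = -3030.76
Financial account = -(-3030.76 + 56.10) = 2974.66

2974.66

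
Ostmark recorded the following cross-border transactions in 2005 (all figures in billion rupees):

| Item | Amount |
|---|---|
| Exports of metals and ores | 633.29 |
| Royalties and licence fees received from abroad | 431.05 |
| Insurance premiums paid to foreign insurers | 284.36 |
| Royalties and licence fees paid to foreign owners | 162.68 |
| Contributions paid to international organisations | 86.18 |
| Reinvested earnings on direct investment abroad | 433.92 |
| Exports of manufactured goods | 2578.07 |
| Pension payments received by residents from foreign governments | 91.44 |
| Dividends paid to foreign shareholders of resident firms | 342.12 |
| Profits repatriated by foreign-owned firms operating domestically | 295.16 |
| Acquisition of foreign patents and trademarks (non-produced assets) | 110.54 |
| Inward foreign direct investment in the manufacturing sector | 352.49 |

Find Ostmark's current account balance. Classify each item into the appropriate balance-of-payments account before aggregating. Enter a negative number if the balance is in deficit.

2997.27

Goods: 633.29 + 2578.07 = 3211.36
Services: -162.68 - 284.36 + 431.05 = -15.99
Primary income: 433.92 - 342.12 - 295.16 = -203.36
Secondary income: -86.18 + 91.44 = 5.26
Current account = 3211.36 + (-15.99) + (-203.36) + 5.26 = 2997.27
(Excluded from the current account — capital account: acquisition of foreign patents and trademarks (non-produced assets) 110.54; financial account: inward foreign direct investment in the manufacturing sector 352.49.)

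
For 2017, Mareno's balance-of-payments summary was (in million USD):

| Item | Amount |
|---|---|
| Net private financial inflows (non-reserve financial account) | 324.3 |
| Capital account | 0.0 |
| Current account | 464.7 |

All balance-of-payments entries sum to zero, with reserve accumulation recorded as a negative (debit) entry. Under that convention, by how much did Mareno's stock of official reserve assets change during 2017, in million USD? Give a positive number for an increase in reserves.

789.0

Official reserve transactions balance = -(464.7 + 0.0 + 324.3) = -789.0
An accumulation of reserves is recorded as a debit (negative entry), so the change in the stock of reserves is the negative of that balance.
Change in official reserves = -(-789.0) = 789.0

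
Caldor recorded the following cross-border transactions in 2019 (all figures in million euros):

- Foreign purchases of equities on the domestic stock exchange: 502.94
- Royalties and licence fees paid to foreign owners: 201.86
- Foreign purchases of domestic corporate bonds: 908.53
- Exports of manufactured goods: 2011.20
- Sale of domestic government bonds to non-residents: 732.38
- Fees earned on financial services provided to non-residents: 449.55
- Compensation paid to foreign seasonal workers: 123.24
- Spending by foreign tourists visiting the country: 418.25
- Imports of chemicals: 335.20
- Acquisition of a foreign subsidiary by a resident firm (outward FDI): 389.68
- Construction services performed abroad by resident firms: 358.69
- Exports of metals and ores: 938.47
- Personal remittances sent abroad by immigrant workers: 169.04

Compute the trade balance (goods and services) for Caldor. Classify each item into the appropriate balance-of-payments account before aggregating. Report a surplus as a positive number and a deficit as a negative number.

3639.10

Goods: 938.47 - 335.20 + 2011.20 = 2614.47
Services: 358.69 + 449.55 - 201.86 + 418.25 = 1024.63
Trade balance = 2614.47 + 1024.63 = 3639.10
(Excluded from the trade balance — financial account: foreign purchases of equities on the domestic stock exchange 502.94, foreign purchases of domestic corporate bonds 908.53, sale of domestic government bonds to non-residents 732.38, acquisition of a foreign subsidiary by a resident firm (outward FDI) 389.68; primary income: compensation paid to foreign seasonal workers 123.24; secondary income: personal remittances sent abroad by immigrant workers 169.04.)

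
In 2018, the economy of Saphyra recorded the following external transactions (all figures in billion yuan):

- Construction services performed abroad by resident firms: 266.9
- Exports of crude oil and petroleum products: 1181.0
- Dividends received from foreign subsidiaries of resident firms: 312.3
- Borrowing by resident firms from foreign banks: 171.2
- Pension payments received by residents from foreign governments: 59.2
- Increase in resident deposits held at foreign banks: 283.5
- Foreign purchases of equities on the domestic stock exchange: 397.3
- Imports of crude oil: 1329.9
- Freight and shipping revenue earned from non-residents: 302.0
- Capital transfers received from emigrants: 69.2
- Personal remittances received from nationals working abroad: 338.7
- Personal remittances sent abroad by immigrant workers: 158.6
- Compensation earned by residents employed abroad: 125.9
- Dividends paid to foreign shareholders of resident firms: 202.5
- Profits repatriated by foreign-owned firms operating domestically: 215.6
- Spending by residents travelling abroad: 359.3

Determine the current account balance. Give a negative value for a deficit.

320.1

Goods: -1329.9 + 1181.0 = -148.9
Services: -359.3 + 266.9 + 302.0 = 209.6
Primary income: 125.9 - 202.5 - 215.6 + 312.3 = 20.1
Secondary income: 338.7 - 158.6 + 59.2 = 239.3
Current account = (-148.9) + 209.6 + 20.1 + 239.3 = 320.1
(Excluded from the current account — financial account: borrowing by resident firms from foreign banks 171.2, increase in resident deposits held at foreign banks 283.5, foreign purchases of equities on the domestic stock exchange 397.3; capital account: capital transfers received from emigrants 69.2.)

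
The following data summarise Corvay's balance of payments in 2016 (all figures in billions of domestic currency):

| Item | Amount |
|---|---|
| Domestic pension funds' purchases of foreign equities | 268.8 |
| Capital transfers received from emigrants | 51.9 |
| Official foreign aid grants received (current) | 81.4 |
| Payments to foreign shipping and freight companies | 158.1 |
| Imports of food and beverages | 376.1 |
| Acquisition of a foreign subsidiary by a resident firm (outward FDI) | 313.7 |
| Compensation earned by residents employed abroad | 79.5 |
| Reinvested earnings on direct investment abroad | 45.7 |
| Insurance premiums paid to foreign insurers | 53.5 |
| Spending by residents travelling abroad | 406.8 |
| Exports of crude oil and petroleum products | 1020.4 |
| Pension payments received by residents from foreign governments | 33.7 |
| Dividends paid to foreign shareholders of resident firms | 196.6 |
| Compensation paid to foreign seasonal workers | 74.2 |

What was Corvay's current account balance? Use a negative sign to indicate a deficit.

-4.6

Goods: 1020.4 - 376.1 = 644.3
Services: -406.8 - 53.5 - 158.1 = -618.4
Primary income: -196.6 + 45.7 + 79.5 - 74.2 = -145.6
Secondary income: 33.7 + 81.4 = 115.1
Current account = 644.3 + (-618.4) + (-145.6) + 115.1 = -4.6
(Excluded from the current account — financial account: domestic pension funds' purchases of foreign equities 268.8, acquisition of a foreign subsidiary by a resident firm (outward FDI) 313.7; capital account: capital transfers received from emigrants 51.9.)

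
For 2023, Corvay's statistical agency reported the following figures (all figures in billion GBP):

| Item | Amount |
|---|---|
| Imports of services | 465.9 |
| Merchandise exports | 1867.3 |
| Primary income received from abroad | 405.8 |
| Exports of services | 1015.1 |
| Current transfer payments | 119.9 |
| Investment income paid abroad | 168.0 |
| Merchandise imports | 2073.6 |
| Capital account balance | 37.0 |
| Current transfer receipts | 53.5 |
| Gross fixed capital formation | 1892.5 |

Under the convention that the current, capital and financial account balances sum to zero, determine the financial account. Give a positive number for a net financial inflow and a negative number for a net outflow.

-551.3

Goods balance = 1867.3 - 2073.6 = -206.3
Services balance = 1015.1 - 465.9 = 549.2
Trade balance (goods + services) = -206.3 + 549.2 = 342.9
Net primary income = 405.8 - 168.0 = 237.8
Net secondary income = 53.5 - 119.9 = -66.4
Current account = 342.9 + 237.8 + (-66.4) = 514.3
Financial account = -(514.3 + 37.0) = -551.3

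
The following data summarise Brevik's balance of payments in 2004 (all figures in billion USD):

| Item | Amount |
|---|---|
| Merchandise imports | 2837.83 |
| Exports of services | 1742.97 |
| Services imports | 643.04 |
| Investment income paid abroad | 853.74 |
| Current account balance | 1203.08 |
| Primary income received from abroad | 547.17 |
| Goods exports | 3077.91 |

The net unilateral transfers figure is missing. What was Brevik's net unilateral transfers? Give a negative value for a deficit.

169.64

Current account = goods balance + services balance + net primary income + net secondary income
Sum of the known components = 1033.44
Net unilateral transfers = CA - (known components) = 1203.08 - 1033.44 = 169.64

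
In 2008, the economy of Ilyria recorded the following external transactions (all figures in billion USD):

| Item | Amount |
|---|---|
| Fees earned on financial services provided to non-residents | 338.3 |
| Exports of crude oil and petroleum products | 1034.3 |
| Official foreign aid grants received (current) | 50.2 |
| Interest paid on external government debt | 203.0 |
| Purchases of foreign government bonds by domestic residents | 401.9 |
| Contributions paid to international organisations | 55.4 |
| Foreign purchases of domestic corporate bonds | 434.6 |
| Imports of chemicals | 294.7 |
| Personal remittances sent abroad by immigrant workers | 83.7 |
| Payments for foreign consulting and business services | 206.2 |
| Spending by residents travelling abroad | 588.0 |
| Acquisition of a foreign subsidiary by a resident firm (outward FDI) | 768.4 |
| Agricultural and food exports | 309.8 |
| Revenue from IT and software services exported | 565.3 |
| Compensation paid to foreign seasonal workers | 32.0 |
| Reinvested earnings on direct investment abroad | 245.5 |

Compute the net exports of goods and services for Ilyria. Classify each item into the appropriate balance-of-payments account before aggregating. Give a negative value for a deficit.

1158.8

Goods: 1034.3 + 309.8 - 294.7 = 1049.4
Services: 565.3 - 206.2 - 588.0 + 338.3 = 109.4
Trade balance = 1049.4 + 109.4 = 1158.8
(Excluded from the trade balance — secondary income: official foreign aid grants received (current) 50.2, contributions paid to international organisations 55.4, personal remittances sent abroad by immigrant workers 83.7; primary income: interest paid on external government debt 203.0, compensation paid to foreign seasonal workers 32.0, reinvested earnings on direct investment abroad 245.5; financial account: purchases of foreign government bonds by domestic residents 401.9, foreign purchases of domestic corporate bonds 434.6, acquisition of a foreign subsidiary by a resident firm (outward FDI) 768.4.)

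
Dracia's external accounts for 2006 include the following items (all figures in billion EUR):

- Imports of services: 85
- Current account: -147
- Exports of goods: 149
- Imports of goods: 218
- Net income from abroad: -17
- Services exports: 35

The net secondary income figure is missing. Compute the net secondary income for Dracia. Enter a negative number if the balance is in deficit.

-11

Current account = goods balance + services balance + net primary income + net secondary income
Sum of the known components = -136
Net secondary income = CA - (known components) = -147 - (-136) = -11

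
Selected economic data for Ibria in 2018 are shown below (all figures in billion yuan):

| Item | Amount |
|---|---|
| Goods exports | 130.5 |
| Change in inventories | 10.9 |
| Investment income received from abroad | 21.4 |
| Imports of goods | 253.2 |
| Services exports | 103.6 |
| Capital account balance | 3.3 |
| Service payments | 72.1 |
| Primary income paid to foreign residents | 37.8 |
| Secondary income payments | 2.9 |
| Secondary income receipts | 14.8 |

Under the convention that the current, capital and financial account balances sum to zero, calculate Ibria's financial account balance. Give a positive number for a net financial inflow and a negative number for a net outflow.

Goods balance = 130.5 - 253.2 = -122.7
Services balance = 103.6 - 72.1 = 31.5
Trade balance (goods + services) = -122.7 + 31.5 = -91.2
Net primary income = 21.4 - 37.8 = -16.4
Net secondary income = 14.8 - 2.9 = 11.9
Current account = -91.2 + (-16.4) + 11.9 = -95.7
Financial account = -(-95.7 + 3.3) = 92.4

92.4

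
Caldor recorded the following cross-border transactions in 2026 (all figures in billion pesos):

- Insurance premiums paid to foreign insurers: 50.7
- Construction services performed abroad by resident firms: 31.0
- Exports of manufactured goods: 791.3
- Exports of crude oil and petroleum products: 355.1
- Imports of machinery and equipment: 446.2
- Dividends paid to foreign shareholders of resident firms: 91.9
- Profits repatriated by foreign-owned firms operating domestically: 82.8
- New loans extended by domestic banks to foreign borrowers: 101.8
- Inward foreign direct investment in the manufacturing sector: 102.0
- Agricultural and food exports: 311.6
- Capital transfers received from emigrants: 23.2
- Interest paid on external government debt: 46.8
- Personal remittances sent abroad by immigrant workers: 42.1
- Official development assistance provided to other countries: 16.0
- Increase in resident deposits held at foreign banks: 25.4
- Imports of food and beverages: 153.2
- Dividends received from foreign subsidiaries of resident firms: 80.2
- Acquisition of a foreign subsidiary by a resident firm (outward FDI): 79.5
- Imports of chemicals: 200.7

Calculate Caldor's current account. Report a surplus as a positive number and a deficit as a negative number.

Goods: 791.3 - 153.2 + 355.1 + 311.6 - 200.7 - 446.2 = 657.9
Services: -50.7 + 31.0 = -19.7
Primary income: -91.9 - 46.8 + 80.2 - 82.8 = -141.3
Secondary income: -42.1 - 16.0 = -58.1
Current account = 657.9 + (-19.7) + (-141.3) + (-58.1) = 438.8
(Excluded from the current account — financial account: new loans extended by domestic banks to foreign borrowers 101.8, inward foreign direct investment in the manufacturing sector 102.0, increase in resident deposits held at foreign banks 25.4, acquisition of a foreign subsidiary by a resident firm (outward FDI) 79.5; capital account: capital transfers received from emigrants 23.2.)

438.8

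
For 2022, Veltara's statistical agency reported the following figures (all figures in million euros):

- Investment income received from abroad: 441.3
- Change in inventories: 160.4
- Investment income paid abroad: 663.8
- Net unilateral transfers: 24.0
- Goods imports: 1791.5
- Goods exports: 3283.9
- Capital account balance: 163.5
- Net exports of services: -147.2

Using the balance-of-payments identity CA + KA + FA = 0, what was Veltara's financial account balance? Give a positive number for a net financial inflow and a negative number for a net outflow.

-1310.2

Goods balance = 3283.9 - 1791.5 = 1492.4
Services balance = -147.2
Trade balance (goods + services) = 1492.4 + (-147.2) = 1345.2
Net primary income = 441.3 - 663.8 = -222.5
Net secondary income = 24.0
Current account = 1345.2 + (-222.5) + 24.0 = 1146.7
Financial account = -(1146.7 + 163.5) = -1310.2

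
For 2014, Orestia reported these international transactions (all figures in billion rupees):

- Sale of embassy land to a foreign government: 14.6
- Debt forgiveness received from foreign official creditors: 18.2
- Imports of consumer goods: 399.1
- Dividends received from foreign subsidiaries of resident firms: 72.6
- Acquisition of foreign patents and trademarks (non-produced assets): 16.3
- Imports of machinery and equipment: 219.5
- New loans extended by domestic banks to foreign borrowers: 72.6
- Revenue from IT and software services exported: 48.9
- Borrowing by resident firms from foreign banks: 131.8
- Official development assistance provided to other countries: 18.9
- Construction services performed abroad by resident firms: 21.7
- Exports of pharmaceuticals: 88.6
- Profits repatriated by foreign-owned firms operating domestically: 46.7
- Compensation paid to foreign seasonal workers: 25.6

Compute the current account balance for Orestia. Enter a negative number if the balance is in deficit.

Goods: 88.6 - 399.1 - 219.5 = -530.0
Services: 21.7 + 48.9 = 70.6
Primary income: -46.7 + 72.6 - 25.6 = 0.3
Secondary income: -18.9
Current account = (-530.0) + 70.6 + 0.3 + (-18.9) = -478.0
(Excluded from the current account — capital account: sale of embassy land to a foreign government 14.6, debt forgiveness received from foreign official creditors 18.2, acquisition of foreign patents and trademarks (non-produced assets) 16.3; financial account: new loans extended by domestic banks to foreign borrowers 72.6, borrowing by resident firms from foreign banks 131.8.)

-478.0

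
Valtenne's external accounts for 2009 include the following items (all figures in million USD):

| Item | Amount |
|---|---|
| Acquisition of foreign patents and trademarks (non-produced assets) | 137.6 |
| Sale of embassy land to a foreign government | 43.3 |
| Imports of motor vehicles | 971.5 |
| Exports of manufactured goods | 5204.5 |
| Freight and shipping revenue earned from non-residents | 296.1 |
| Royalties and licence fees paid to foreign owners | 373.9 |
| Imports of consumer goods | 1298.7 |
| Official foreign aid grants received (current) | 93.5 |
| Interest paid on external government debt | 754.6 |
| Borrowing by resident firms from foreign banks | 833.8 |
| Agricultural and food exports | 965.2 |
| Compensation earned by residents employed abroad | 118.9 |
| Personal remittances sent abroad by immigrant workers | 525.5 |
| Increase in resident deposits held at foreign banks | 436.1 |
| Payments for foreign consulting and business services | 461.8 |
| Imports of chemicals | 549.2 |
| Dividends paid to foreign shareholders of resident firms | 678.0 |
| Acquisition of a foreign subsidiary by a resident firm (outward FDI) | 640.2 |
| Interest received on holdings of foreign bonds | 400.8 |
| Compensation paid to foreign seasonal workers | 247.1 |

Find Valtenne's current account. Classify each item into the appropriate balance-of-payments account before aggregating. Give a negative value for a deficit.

Goods: -549.2 - 1298.7 - 971.5 + 5204.5 + 965.2 = 3350.3
Services: -373.9 + 296.1 - 461.8 = -539.6
Primary income: -754.6 - 247.1 + 400.8 - 678.0 + 118.9 = -1160.0
Secondary income: 93.5 - 525.5 = -432.0
Current account = 3350.3 + (-539.6) + (-1160.0) + (-432.0) = 1218.7
(Excluded from the current account — capital account: acquisition of foreign patents and trademarks (non-produced assets) 137.6, sale of embassy land to a foreign government 43.3; financial account: borrowing by resident firms from foreign banks 833.8, increase in resident deposits held at foreign banks 436.1, acquisition of a foreign subsidiary by a resident firm (outward FDI) 640.2.)

1218.7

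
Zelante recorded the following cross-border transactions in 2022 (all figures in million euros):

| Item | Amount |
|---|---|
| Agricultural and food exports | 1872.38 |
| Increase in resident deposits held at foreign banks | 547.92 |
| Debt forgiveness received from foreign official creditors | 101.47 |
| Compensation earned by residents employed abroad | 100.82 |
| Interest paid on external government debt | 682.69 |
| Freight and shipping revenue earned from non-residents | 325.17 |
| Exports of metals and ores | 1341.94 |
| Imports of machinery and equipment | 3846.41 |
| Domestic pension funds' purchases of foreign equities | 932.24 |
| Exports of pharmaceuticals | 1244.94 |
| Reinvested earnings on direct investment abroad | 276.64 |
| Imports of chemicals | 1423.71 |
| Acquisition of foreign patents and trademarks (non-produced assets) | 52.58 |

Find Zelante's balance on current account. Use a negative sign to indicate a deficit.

-790.92

Goods: 1244.94 - 3846.41 - 1423.71 + 1341.94 + 1872.38 = -810.86
Services: 325.17
Primary income: -682.69 + 100.82 + 276.64 = -305.23
Current account = (-810.86) + 325.17 + (-305.23) = -790.92
(Excluded from the current account — financial account: increase in resident deposits held at foreign banks 547.92, domestic pension funds' purchases of foreign equities 932.24; capital account: debt forgiveness received from foreign official creditors 101.47, acquisition of foreign patents and trademarks (non-produced assets) 52.58.)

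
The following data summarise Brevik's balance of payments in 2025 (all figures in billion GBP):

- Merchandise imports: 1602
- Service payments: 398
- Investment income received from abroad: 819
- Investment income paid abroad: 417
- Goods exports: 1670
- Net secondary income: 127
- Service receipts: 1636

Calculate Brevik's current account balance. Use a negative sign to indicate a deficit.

1835

Goods balance = 1670 - 1602 = 68
Services balance = 1636 - 398 = 1238
Trade balance (goods + services) = 68 + 1238 = 1306
Net primary income = 819 - 417 = 402
Net secondary income = 127
Current account = 1306 + 402 + 127 = 1835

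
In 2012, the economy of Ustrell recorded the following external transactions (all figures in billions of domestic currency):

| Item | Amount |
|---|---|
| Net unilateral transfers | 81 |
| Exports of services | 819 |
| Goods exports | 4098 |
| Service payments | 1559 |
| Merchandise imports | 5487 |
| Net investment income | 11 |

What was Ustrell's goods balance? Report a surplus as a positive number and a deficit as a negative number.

Goods balance = 4098 - 5487 = -1389

-1389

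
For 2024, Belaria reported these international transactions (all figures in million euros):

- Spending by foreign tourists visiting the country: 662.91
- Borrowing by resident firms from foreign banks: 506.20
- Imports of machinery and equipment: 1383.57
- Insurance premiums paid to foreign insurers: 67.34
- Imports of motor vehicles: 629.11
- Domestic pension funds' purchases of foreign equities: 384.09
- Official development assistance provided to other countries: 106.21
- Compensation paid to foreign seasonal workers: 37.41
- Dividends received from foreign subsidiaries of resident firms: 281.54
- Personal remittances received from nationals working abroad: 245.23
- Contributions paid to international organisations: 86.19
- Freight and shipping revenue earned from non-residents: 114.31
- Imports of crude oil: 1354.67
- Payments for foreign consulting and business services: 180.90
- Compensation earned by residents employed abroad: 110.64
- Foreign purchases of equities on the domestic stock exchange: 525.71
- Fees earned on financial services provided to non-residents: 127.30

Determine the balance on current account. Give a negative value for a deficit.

-2303.47

Goods: -1383.57 - 1354.67 - 629.11 = -3367.35
Services: -67.34 + 127.30 + 114.31 + 662.91 - 180.90 = 656.28
Primary income: 110.64 - 37.41 + 281.54 = 354.77
Secondary income: -86.19 - 106.21 + 245.23 = 52.83
Current account = (-3367.35) + 656.28 + 354.77 + 52.83 = -2303.47
(Excluded from the current account — financial account: borrowing by resident firms from foreign banks 506.20, domestic pension funds' purchases of foreign equities 384.09, foreign purchases of equities on the domestic stock exchange 525.71.)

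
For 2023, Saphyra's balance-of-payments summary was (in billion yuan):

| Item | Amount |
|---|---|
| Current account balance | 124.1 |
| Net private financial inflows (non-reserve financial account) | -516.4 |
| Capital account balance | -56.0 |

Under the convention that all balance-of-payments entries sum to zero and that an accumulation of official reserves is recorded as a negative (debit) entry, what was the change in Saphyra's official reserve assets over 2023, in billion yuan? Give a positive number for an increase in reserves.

Official reserve transactions balance = -(124.1 + (-56.0) + (-516.4)) = 448.3
An accumulation of reserves is recorded as a debit (negative entry), so the change in the stock of reserves is the negative of that balance.
Change in official reserves = -(448.3) = -448.3

-448.3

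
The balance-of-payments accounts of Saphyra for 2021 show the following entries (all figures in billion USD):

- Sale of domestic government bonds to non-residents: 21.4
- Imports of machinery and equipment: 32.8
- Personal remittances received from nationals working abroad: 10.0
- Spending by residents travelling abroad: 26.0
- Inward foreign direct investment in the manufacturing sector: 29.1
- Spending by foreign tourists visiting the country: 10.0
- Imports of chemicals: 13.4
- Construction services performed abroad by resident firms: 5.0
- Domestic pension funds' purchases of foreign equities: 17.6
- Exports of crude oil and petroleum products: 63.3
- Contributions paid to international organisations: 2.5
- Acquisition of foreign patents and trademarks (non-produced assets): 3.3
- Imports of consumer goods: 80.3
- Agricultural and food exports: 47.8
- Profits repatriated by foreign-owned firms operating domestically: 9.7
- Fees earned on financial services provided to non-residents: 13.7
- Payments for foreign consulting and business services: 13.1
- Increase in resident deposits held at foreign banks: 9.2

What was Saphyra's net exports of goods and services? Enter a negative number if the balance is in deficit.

Goods: -13.4 - 80.3 + 63.3 + 47.8 - 32.8 = -15.4
Services: 5.0 + 13.7 - 13.1 - 26.0 + 10.0 = -10.4
Trade balance = -15.4 + (-10.4) = -25.8
(Excluded from the trade balance — financial account: sale of domestic government bonds to non-residents 21.4, inward foreign direct investment in the manufacturing sector 29.1, domestic pension funds' purchases of foreign equities 17.6, increase in resident deposits held at foreign banks 9.2; secondary income: personal remittances received from nationals working abroad 10.0, contributions paid to international organisations 2.5; capital account: acquisition of foreign patents and trademarks (non-produced assets) 3.3; primary income: profits repatriated by foreign-owned firms operating domestically 9.7.)

-25.8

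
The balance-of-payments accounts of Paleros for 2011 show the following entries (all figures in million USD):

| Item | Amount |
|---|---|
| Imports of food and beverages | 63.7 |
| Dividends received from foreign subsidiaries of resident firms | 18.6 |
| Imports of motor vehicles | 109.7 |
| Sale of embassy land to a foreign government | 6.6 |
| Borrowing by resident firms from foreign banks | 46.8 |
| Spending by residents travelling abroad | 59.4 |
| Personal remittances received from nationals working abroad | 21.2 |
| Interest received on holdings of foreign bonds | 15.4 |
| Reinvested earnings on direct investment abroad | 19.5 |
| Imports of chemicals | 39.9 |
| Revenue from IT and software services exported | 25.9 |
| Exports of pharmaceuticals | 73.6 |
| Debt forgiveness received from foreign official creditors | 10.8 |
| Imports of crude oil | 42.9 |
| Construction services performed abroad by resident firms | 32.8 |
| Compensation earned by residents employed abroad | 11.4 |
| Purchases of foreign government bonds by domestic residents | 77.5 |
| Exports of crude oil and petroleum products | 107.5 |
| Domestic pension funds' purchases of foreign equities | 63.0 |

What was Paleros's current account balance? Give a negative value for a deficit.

10.3

Goods: 73.6 - 39.9 - 63.7 - 109.7 + 107.5 - 42.9 = -75.1
Services: 25.9 - 59.4 + 32.8 = -0.7
Primary income: 18.6 + 19.5 + 15.4 + 11.4 = 64.9
Secondary income: 21.2
Current account = (-75.1) + (-0.7) + 64.9 + 21.2 = 10.3
(Excluded from the current account — capital account: sale of embassy land to a foreign government 6.6, debt forgiveness received from foreign official creditors 10.8; financial account: borrowing by resident firms from foreign banks 46.8, purchases of foreign government bonds by domestic residents 77.5, domestic pension funds' purchases of foreign equities 63.0.)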